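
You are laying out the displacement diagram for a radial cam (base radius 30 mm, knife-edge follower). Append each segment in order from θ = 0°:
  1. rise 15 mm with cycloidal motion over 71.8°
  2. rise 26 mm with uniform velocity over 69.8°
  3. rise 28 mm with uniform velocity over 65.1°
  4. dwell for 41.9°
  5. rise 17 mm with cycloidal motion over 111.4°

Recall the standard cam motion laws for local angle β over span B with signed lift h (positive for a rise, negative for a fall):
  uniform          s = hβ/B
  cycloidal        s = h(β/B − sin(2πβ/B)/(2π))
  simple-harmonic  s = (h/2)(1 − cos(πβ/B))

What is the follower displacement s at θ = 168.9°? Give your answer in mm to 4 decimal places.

seg 1 [0°–71.8°] cycloidal, h=15: full span → s += 15 → s = 15.0000
seg 2 [71.8°–141.6°] uniform, h=26: full span → s += 26 → s = 41.0000
seg 3 [141.6°–206.7°] uniform, h=28: θ=168.9° here. β=27.3, B=65.1. 28·27.3/65.1 = 11.7419 → s = 52.7419

52.7419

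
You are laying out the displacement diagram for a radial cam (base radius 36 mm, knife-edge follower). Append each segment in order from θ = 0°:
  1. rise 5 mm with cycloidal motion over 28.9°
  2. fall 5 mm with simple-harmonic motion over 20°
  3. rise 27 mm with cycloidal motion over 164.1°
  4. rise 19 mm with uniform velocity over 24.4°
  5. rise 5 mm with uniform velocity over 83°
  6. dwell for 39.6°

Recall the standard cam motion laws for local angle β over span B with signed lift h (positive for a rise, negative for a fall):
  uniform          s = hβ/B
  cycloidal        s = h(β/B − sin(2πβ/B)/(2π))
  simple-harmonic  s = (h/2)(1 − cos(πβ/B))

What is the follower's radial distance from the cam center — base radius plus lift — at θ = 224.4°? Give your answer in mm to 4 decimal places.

seg 1 [0°–28.9°] cycloidal, h=5: full span → s += 5 → s = 5.0000
seg 2 [28.9°–48.9°] simple-harmonic, h=-5: full span → s += -5 → s = 0.0000
seg 3 [48.9°–213°] cycloidal, h=27: full span → s += 27 → s = 27.0000
seg 4 [213°–237.4°] uniform, h=19: θ=224.4° here. β=11.4, B=24.4. 19·11.4/24.4 = 8.8770 → s = 35.8770
radial distance = base radius + s = 36 + 35.8770 = 71.8770

71.8770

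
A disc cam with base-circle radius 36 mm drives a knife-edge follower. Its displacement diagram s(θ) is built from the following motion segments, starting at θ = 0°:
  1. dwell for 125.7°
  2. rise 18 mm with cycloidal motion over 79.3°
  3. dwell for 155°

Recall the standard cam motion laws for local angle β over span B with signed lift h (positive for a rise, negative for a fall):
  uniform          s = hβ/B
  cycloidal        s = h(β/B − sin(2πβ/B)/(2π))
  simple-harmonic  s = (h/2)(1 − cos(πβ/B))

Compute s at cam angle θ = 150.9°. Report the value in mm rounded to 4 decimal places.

seg 1 [0°–125.7°] dwell: s stays 0.0000
seg 2 [125.7°–205°] cycloidal, h=18: θ=150.9° here. β=25.2, B=79.3. 18·(0.3178 − sin(2π·0.3178)/(2π)) = 3.1112 → s = 3.1112

3.1112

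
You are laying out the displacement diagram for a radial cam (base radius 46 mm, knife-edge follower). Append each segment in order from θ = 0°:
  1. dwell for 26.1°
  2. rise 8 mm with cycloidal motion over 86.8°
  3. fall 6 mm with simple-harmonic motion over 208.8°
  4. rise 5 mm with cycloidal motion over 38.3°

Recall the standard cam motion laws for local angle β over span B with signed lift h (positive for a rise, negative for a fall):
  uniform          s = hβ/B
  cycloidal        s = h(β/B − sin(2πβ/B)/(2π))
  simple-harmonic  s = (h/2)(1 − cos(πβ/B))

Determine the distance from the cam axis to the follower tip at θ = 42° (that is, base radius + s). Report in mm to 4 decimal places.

seg 1 [0°–26.1°] dwell: s stays 0.0000
seg 2 [26.1°–112.9°] cycloidal, h=8: θ=42° here. β=15.9, B=86.8. 8·(0.1832 − sin(2π·0.1832)/(2π)) = 0.3028 → s = 0.3028
radial distance = base radius + s = 46 + 0.3028 = 46.3028

46.3028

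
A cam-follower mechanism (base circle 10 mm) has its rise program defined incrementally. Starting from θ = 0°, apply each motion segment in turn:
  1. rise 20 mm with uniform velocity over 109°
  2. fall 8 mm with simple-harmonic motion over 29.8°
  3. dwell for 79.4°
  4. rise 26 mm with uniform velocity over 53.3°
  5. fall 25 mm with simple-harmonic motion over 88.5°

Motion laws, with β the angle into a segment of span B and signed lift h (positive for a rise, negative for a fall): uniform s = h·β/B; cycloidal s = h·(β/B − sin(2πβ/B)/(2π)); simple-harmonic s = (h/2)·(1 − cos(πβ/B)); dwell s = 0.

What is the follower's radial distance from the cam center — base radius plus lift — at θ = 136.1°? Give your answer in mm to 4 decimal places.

seg 1 [0°–109°] uniform, h=20: full span → s += 20 → s = 20.0000
seg 2 [109°–138.8°] simple-harmonic, h=-8: θ=136.1° here. β=27.1, B=29.8. -8/2·(1 − cos(π·0.9094)) = -7.8391 → s = 12.1609
radial distance = base radius + s = 10 + 12.1609 = 22.1609

22.1609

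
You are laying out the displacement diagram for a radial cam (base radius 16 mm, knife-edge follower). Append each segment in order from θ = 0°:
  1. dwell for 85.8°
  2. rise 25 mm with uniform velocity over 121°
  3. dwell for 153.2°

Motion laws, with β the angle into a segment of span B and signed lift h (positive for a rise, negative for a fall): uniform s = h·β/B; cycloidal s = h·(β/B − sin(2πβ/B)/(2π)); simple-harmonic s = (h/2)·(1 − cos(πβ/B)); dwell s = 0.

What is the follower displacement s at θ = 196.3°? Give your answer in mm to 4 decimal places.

seg 1 [0°–85.8°] dwell: s stays 0.0000
seg 2 [85.8°–206.8°] uniform, h=25: θ=196.3° here. β=110.5, B=121. 25·110.5/121 = 22.8306 → s = 22.8306

22.8306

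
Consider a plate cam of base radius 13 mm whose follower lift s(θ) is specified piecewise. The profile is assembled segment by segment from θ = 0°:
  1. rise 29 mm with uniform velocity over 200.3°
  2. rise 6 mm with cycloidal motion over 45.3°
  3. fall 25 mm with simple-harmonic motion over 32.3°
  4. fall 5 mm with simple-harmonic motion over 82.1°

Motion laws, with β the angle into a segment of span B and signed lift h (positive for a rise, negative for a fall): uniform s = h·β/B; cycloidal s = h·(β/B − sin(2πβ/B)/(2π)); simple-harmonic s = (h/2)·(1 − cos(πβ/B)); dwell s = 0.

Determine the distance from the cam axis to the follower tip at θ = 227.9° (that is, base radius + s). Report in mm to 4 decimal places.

seg 1 [0°–200.3°] uniform, h=29: full span → s += 29 → s = 29.0000
seg 2 [200.3°–245.6°] cycloidal, h=6: θ=227.9° here. β=27.6, B=45.3. 6·(0.6093 − sin(2π·0.6093)/(2π)) = 4.2610 → s = 33.2610
radial distance = base radius + s = 13 + 33.2610 = 46.2610

46.2610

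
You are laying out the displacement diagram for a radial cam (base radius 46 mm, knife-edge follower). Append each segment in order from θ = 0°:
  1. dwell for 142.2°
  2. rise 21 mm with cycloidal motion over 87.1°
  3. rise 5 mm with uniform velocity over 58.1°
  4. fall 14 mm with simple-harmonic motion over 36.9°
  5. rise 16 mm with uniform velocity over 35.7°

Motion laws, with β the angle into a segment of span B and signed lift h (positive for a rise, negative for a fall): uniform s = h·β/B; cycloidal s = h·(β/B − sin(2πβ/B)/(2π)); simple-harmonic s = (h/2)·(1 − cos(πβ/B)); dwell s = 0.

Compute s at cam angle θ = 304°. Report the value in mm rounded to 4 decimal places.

seg 1 [0°–142.2°] dwell: s stays 0.0000
seg 2 [142.2°–229.3°] cycloidal, h=21: full span → s += 21 → s = 21.0000
seg 3 [229.3°–287.4°] uniform, h=5: full span → s += 5 → s = 26.0000
seg 4 [287.4°–324.3°] simple-harmonic, h=-14: θ=304° here. β=16.6, B=36.9. -14/2·(1 − cos(π·0.4499)) = -5.9020 → s = 20.0980

20.0980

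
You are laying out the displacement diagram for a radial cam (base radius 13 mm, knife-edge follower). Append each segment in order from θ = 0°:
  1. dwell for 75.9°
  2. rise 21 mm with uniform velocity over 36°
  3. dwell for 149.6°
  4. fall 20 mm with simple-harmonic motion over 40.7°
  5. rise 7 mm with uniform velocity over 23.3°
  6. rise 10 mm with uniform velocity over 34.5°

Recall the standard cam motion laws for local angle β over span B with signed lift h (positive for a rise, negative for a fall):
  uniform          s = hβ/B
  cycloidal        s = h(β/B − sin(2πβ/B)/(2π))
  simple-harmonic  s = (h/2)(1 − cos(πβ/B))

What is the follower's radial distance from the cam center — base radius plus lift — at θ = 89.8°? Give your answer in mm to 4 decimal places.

seg 1 [0°–75.9°] dwell: s stays 0.0000
seg 2 [75.9°–111.9°] uniform, h=21: θ=89.8° here. β=13.9, B=36. 21·13.9/36 = 8.1083 → s = 8.1083
radial distance = base radius + s = 13 + 8.1083 = 21.1083

21.1083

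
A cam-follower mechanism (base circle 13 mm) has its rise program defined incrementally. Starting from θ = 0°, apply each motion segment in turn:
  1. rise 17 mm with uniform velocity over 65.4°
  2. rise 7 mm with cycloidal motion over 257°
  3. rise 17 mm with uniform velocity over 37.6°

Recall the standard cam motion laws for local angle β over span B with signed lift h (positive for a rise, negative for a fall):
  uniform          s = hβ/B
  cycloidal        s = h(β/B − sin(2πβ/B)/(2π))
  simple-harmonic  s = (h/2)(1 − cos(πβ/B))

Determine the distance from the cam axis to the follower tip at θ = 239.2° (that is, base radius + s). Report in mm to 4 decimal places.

seg 1 [0°–65.4°] uniform, h=17: full span → s += 17 → s = 17.0000
seg 2 [65.4°–322.4°] cycloidal, h=7: θ=239.2° here. β=173.8, B=257. 7·(0.6763 − sin(2π·0.6763)/(2π)) = 5.7305 → s = 22.7305
radial distance = base radius + s = 13 + 22.7305 = 35.7305

35.7305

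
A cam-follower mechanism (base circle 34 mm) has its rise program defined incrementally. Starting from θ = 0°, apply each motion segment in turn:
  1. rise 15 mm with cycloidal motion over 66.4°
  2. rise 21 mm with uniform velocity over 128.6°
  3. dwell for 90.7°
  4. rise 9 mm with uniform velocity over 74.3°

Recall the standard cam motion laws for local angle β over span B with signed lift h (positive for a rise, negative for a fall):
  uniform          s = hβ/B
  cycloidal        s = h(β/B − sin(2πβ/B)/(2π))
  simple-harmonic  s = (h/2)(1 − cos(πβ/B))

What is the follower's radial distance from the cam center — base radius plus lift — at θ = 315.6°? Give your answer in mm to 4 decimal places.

seg 1 [0°–66.4°] cycloidal, h=15: full span → s += 15 → s = 15.0000
seg 2 [66.4°–195°] uniform, h=21: full span → s += 21 → s = 36.0000
seg 3 [195°–285.7°] dwell: s stays 36.0000
seg 4 [285.7°–360°] uniform, h=9: θ=315.6° here. β=29.9, B=74.3. 9·29.9/74.3 = 3.6218 → s = 39.6218
radial distance = base radius + s = 34 + 39.6218 = 73.6218

73.6218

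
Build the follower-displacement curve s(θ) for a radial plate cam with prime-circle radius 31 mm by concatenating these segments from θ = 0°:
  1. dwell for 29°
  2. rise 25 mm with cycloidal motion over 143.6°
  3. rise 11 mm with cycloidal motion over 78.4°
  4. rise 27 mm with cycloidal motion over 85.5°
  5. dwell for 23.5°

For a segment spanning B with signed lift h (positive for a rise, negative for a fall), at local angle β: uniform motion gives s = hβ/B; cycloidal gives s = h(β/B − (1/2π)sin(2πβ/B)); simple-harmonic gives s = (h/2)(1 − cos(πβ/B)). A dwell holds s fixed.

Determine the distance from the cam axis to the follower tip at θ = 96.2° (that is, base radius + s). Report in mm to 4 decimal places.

seg 1 [0°–29°] dwell: s stays 0.0000
seg 2 [29°–172.6°] cycloidal, h=25: θ=96.2° here. β=67.2, B=143.6. 25·(0.4680 − sin(2π·0.4680)/(2π)) = 10.9037 → s = 10.9037
radial distance = base radius + s = 31 + 10.9037 = 41.9037

41.9037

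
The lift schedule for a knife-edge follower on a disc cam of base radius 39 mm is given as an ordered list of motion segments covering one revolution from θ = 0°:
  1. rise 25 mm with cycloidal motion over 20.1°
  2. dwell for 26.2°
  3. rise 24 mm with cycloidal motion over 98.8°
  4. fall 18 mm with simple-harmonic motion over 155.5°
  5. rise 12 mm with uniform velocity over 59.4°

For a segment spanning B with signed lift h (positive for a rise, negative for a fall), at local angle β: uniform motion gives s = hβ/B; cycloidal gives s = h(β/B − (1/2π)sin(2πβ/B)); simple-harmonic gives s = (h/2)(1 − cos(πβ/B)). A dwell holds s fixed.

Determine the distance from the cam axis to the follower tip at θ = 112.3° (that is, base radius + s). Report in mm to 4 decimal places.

seg 1 [0°–20.1°] cycloidal, h=25: full span → s += 25 → s = 25.0000
seg 2 [20.1°–46.3°] dwell: s stays 25.0000
seg 3 [46.3°–145.1°] cycloidal, h=24: θ=112.3° here. β=66, B=98.8. 24·(0.6680 − sin(2π·0.6680)/(2π)) = 19.3564 → s = 44.3564
radial distance = base radius + s = 39 + 44.3564 = 83.3564

83.3564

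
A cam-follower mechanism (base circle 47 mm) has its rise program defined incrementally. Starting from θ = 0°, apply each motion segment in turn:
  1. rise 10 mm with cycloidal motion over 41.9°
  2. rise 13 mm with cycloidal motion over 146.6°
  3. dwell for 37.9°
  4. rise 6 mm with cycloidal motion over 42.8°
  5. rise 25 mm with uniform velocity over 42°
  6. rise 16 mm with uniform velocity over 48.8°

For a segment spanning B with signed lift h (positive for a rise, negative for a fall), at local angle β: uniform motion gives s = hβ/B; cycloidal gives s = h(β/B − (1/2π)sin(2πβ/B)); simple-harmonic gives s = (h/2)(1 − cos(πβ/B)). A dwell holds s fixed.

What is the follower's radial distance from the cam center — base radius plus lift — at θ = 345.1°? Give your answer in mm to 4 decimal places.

seg 1 [0°–41.9°] cycloidal, h=10: full span → s += 10 → s = 10.0000
seg 2 [41.9°–188.5°] cycloidal, h=13: full span → s += 13 → s = 23.0000
seg 3 [188.5°–226.4°] dwell: s stays 23.0000
seg 4 [226.4°–269.2°] cycloidal, h=6: full span → s += 6 → s = 29.0000
seg 5 [269.2°–311.2°] uniform, h=25: full span → s += 25 → s = 54.0000
seg 6 [311.2°–360°] uniform, h=16: θ=345.1° here. β=33.9, B=48.8. 16·33.9/48.8 = 11.1148 → s = 65.1148
radial distance = base radius + s = 47 + 65.1148 = 112.1148

112.1148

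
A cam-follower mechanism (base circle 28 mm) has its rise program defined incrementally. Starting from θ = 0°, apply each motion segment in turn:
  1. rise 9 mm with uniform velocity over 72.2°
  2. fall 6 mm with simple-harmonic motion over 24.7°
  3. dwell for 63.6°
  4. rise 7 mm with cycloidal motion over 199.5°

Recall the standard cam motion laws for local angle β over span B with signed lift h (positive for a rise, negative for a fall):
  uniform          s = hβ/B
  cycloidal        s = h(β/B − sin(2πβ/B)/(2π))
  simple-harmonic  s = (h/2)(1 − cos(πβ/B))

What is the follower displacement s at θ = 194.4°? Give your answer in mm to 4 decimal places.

seg 1 [0°–72.2°] uniform, h=9: full span → s += 9 → s = 9.0000
seg 2 [72.2°–96.9°] simple-harmonic, h=-6: full span → s += -6 → s = 3.0000
seg 3 [96.9°–160.5°] dwell: s stays 3.0000
seg 4 [160.5°–360°] cycloidal, h=7: θ=194.4° here. β=33.9, B=199.5. 7·(0.1699 − sin(2π·0.1699)/(2π)) = 0.2134 → s = 3.2134

3.2134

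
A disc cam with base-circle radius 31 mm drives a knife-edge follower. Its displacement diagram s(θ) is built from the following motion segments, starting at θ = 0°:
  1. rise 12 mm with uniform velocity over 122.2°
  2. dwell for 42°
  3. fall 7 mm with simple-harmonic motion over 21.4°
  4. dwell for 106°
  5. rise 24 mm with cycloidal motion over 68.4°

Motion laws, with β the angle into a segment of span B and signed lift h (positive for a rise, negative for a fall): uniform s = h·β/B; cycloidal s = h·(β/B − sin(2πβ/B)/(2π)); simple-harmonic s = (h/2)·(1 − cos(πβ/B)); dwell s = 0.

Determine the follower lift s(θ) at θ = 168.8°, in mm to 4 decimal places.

seg 1 [0°–122.2°] uniform, h=12: full span → s += 12 → s = 12.0000
seg 2 [122.2°–164.2°] dwell: s stays 12.0000
seg 3 [164.2°–185.6°] simple-harmonic, h=-7: θ=168.8° here. β=4.6, B=21.4. -7/2·(1 − cos(π·0.2150)) = -0.7682 → s = 11.2318

11.2318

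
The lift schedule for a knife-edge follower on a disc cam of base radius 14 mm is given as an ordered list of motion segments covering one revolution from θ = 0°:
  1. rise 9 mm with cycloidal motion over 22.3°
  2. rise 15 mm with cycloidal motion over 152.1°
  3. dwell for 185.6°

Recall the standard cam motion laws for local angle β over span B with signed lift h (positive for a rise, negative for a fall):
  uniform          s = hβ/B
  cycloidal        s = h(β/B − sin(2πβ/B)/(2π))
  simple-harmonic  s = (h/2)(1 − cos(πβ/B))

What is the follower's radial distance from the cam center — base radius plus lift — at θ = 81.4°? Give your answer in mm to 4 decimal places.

seg 1 [0°–22.3°] cycloidal, h=9: full span → s += 9 → s = 9.0000
seg 2 [22.3°–174.4°] cycloidal, h=15: θ=81.4° here. β=59.1, B=152.1. 15·(0.3886 − sin(2π·0.3886)/(2π)) = 4.2901 → s = 13.2901
radial distance = base radius + s = 14 + 13.2901 = 27.2901

27.2901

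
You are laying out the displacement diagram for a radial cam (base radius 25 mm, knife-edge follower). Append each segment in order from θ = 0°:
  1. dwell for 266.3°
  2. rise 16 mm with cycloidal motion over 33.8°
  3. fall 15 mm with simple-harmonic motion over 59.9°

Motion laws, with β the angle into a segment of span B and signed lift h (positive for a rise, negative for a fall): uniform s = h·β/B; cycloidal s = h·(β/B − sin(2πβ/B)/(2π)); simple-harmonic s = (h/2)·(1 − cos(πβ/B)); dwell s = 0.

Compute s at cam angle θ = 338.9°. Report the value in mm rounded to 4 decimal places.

seg 1 [0°–266.3°] dwell: s stays 0.0000
seg 2 [266.3°–300.1°] cycloidal, h=16: full span → s += 16 → s = 16.0000
seg 3 [300.1°–360°] simple-harmonic, h=-15: θ=338.9° here. β=38.8, B=59.9. -15/2·(1 − cos(π·0.6477)) = -10.8575 → s = 5.1425

5.1425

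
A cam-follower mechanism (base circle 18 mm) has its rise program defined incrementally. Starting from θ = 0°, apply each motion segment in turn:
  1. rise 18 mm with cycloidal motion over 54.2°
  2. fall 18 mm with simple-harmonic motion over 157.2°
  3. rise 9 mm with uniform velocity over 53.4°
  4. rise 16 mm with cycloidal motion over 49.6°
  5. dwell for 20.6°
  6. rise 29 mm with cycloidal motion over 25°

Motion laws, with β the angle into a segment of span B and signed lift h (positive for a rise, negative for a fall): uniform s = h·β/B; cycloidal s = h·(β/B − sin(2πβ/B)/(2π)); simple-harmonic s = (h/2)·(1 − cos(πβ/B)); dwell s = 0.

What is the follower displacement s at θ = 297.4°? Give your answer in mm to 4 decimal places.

seg 1 [0°–54.2°] cycloidal, h=18: full span → s += 18 → s = 18.0000
seg 2 [54.2°–211.4°] simple-harmonic, h=-18: full span → s += -18 → s = 0.0000
seg 3 [211.4°–264.8°] uniform, h=9: full span → s += 9 → s = 9.0000
seg 4 [264.8°–314.4°] cycloidal, h=16: θ=297.4° here. β=32.6, B=49.6. 16·(0.6573 − sin(2π·0.6573)/(2π)) = 12.6424 → s = 21.6424

21.6424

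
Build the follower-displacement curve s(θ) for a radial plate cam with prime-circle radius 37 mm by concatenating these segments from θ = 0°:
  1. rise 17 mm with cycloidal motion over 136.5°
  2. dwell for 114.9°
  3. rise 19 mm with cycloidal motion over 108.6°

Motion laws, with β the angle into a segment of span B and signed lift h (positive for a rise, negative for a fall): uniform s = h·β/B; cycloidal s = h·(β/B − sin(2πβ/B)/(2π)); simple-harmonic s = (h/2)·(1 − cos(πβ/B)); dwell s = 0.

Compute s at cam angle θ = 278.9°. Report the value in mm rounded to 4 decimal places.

seg 1 [0°–136.5°] cycloidal, h=17: full span → s += 17 → s = 17.0000
seg 2 [136.5°–251.4°] dwell: s stays 17.0000
seg 3 [251.4°–360°] cycloidal, h=19: θ=278.9° here. β=27.5, B=108.6. 19·(0.2532 − sin(2π·0.2532)/(2π)) = 1.7879 → s = 18.7879

18.7879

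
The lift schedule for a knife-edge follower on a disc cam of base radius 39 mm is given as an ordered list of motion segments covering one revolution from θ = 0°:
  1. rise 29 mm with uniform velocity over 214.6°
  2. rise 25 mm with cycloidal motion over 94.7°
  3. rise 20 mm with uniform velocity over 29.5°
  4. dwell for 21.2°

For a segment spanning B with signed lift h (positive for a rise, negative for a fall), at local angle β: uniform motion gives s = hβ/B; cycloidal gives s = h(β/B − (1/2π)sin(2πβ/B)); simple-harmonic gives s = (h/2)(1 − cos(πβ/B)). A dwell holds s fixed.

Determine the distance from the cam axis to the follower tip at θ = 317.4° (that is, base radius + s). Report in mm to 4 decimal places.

seg 1 [0°–214.6°] uniform, h=29: full span → s += 29 → s = 29.0000
seg 2 [214.6°–309.3°] cycloidal, h=25: full span → s += 25 → s = 54.0000
seg 3 [309.3°–338.8°] uniform, h=20: θ=317.4° here. β=8.1, B=29.5. 20·8.1/29.5 = 5.4915 → s = 59.4915
radial distance = base radius + s = 39 + 59.4915 = 98.4915

98.4915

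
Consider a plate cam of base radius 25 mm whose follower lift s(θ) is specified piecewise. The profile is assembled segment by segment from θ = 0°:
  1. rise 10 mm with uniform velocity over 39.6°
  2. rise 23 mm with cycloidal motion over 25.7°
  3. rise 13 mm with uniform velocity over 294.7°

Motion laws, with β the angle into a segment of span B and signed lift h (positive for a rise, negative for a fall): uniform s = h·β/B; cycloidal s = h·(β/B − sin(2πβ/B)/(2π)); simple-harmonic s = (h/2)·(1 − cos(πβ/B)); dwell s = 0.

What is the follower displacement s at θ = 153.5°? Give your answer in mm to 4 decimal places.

seg 1 [0°–39.6°] uniform, h=10: full span → s += 10 → s = 10.0000
seg 2 [39.6°–65.3°] cycloidal, h=23: full span → s += 23 → s = 33.0000
seg 3 [65.3°–360°] uniform, h=13: θ=153.5° here. β=88.2, B=294.7. 13·88.2/294.7 = 3.8907 → s = 36.8907

36.8907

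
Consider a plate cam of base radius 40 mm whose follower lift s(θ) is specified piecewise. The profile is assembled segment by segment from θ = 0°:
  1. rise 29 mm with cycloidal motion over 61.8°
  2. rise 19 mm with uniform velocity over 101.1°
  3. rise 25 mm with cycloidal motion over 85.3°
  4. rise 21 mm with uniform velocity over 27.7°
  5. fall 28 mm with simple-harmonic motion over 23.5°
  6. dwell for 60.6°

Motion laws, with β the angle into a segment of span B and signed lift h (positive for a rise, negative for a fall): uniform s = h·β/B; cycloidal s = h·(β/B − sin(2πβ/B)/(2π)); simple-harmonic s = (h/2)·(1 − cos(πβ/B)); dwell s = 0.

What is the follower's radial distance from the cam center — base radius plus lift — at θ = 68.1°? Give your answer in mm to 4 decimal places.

seg 1 [0°–61.8°] cycloidal, h=29: full span → s += 29 → s = 29.0000
seg 2 [61.8°–162.9°] uniform, h=19: θ=68.1° here. β=6.3, B=101.1. 19·6.3/101.1 = 1.1840 → s = 30.1840
radial distance = base radius + s = 40 + 30.1840 = 70.1840

70.1840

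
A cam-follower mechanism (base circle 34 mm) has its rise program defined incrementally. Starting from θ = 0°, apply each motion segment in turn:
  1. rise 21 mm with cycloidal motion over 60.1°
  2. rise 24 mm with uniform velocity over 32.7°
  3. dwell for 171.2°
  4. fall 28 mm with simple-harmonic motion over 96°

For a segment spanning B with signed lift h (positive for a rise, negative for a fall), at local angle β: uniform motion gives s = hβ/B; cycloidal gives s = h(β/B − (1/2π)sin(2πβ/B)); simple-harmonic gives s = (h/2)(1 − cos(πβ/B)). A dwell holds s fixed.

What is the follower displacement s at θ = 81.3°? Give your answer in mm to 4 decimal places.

seg 1 [0°–60.1°] cycloidal, h=21: full span → s += 21 → s = 21.0000
seg 2 [60.1°–92.8°] uniform, h=24: θ=81.3° here. β=21.2, B=32.7. 24·21.2/32.7 = 15.5596 → s = 36.5596

36.5596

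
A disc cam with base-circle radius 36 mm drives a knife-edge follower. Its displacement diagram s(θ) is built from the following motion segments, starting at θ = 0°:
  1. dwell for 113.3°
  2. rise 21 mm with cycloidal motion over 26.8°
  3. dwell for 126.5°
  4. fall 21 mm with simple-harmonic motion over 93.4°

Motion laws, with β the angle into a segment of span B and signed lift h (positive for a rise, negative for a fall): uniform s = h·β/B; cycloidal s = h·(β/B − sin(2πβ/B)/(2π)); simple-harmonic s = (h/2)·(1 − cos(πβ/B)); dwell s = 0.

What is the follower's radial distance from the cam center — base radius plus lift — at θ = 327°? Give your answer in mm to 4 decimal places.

seg 1 [0°–113.3°] dwell: s stays 0.0000
seg 2 [113.3°–140.1°] cycloidal, h=21: full span → s += 21 → s = 21.0000
seg 3 [140.1°–266.6°] dwell: s stays 21.0000
seg 4 [266.6°–360°] simple-harmonic, h=-21: θ=327° here. β=60.4, B=93.4. -21/2·(1 − cos(π·0.6467)) = -15.1691 → s = 5.8309
radial distance = base radius + s = 36 + 5.8309 = 41.8309

41.8309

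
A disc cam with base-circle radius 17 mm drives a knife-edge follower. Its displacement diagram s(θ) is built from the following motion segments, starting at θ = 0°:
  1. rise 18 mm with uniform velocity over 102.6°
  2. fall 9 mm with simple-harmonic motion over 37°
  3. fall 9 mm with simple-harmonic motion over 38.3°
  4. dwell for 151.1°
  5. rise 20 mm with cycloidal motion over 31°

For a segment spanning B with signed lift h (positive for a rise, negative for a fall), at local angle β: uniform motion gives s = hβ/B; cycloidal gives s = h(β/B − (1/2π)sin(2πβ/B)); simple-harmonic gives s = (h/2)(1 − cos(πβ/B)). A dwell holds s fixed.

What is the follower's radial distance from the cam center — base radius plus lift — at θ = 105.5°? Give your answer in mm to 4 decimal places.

seg 1 [0°–102.6°] uniform, h=18: full span → s += 18 → s = 18.0000
seg 2 [102.6°–139.6°] simple-harmonic, h=-9: θ=105.5° here. β=2.9, B=37. -9/2·(1 − cos(π·0.0784)) = -0.1357 → s = 17.8643
radial distance = base radius + s = 17 + 17.8643 = 34.8643

34.8643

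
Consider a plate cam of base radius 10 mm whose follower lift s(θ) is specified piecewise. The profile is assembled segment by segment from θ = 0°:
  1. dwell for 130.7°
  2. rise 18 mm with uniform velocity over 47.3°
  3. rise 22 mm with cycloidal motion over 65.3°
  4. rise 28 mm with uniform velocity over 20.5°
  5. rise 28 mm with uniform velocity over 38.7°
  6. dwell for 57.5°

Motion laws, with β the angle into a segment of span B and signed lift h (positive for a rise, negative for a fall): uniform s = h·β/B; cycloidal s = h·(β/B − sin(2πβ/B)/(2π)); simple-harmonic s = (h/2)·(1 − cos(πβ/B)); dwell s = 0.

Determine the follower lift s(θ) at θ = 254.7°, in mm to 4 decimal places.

seg 1 [0°–130.7°] dwell: s stays 0.0000
seg 2 [130.7°–178°] uniform, h=18: full span → s += 18 → s = 18.0000
seg 3 [178°–243.3°] cycloidal, h=22: full span → s += 22 → s = 40.0000
seg 4 [243.3°–263.8°] uniform, h=28: θ=254.7° here. β=11.4, B=20.5. 28·11.4/20.5 = 15.5707 → s = 55.5707

55.5707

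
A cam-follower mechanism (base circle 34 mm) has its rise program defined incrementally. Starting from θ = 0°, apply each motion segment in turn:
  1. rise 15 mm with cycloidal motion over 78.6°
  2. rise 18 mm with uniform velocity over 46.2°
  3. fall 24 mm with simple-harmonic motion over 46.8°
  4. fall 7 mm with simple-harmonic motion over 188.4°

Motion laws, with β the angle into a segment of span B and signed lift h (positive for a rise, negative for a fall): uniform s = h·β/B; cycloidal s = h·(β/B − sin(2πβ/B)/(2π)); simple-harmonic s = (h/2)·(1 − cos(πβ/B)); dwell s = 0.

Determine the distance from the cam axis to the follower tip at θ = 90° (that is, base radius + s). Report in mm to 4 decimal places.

seg 1 [0°–78.6°] cycloidal, h=15: full span → s += 15 → s = 15.0000
seg 2 [78.6°–124.8°] uniform, h=18: θ=90° here. β=11.4, B=46.2. 18·11.4/46.2 = 4.4416 → s = 19.4416
radial distance = base radius + s = 34 + 19.4416 = 53.4416

53.4416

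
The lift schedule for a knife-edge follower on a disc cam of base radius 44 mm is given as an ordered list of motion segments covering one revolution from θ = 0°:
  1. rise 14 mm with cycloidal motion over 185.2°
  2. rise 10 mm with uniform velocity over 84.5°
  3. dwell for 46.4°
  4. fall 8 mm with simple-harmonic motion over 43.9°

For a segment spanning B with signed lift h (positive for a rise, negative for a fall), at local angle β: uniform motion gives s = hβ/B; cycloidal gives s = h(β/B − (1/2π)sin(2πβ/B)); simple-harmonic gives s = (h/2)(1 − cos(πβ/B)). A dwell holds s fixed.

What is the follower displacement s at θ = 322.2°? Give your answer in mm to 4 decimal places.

seg 1 [0°–185.2°] cycloidal, h=14: full span → s += 14 → s = 14.0000
seg 2 [185.2°–269.7°] uniform, h=10: full span → s += 10 → s = 24.0000
seg 3 [269.7°–316.1°] dwell: s stays 24.0000
seg 4 [316.1°–360°] simple-harmonic, h=-8: θ=322.2° here. β=6.1, B=43.9. -8/2·(1 − cos(π·0.1390)) = -0.3751 → s = 23.6249

23.6249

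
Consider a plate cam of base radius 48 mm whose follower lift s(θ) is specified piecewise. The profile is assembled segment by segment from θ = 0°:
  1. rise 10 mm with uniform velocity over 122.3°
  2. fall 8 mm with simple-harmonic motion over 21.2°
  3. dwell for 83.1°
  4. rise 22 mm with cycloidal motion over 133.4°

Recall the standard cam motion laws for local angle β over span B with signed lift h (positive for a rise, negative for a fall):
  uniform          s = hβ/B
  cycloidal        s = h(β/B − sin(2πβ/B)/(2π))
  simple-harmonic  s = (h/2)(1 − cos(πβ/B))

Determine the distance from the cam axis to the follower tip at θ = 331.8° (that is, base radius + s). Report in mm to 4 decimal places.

seg 1 [0°–122.3°] uniform, h=10: full span → s += 10 → s = 10.0000
seg 2 [122.3°–143.5°] simple-harmonic, h=-8: full span → s += -8 → s = 2.0000
seg 3 [143.5°–226.6°] dwell: s stays 2.0000
seg 4 [226.6°–360°] cycloidal, h=22: θ=331.8° here. β=105.2, B=133.4. 22·(0.7886 − sin(2π·0.7886)/(2π)) = 20.7482 → s = 22.7482
radial distance = base radius + s = 48 + 22.7482 = 70.7482

70.7482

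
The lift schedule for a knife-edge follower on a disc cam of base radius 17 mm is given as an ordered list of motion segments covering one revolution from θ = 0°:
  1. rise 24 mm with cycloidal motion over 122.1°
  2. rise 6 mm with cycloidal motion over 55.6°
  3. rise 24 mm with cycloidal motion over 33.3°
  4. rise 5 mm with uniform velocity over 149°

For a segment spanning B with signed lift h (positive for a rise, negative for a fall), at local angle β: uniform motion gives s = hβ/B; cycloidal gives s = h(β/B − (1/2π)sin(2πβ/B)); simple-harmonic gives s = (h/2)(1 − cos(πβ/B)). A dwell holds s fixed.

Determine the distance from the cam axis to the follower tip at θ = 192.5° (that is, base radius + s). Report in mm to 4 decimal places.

seg 1 [0°–122.1°] cycloidal, h=24: full span → s += 24 → s = 24.0000
seg 2 [122.1°–177.7°] cycloidal, h=6: full span → s += 6 → s = 30.0000
seg 3 [177.7°–211°] cycloidal, h=24: θ=192.5° here. β=14.8, B=33.3. 24·(0.4444 − sin(2π·0.4444)/(2π)) = 9.3602 → s = 39.3602
radial distance = base radius + s = 17 + 39.3602 = 56.3602

56.3602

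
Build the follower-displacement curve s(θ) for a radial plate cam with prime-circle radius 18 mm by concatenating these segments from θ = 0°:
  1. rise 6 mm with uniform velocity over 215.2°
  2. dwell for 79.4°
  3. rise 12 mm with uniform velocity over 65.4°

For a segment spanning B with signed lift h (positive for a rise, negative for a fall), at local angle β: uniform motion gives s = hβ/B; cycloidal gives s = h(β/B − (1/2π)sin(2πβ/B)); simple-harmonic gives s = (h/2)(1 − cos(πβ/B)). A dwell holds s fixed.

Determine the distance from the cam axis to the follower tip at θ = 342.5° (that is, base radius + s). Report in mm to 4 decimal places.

seg 1 [0°–215.2°] uniform, h=6: full span → s += 6 → s = 6.0000
seg 2 [215.2°–294.6°] dwell: s stays 6.0000
seg 3 [294.6°–360°] uniform, h=12: θ=342.5° here. β=47.9, B=65.4. 12·47.9/65.4 = 8.7890 → s = 14.7890
radial distance = base radius + s = 18 + 14.7890 = 32.7890

32.7890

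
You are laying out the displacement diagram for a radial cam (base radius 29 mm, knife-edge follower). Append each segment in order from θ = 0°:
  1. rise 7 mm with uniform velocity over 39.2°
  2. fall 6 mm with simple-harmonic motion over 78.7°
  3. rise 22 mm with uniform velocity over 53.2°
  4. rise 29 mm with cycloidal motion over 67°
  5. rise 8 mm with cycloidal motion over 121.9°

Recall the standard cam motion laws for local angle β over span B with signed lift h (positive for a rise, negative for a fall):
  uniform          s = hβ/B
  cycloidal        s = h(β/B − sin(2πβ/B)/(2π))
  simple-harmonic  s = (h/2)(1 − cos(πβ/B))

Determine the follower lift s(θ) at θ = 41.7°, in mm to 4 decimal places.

seg 1 [0°–39.2°] uniform, h=7: full span → s += 7 → s = 7.0000
seg 2 [39.2°–117.9°] simple-harmonic, h=-6: θ=41.7° here. β=2.5, B=78.7. -6/2·(1 − cos(π·0.0318)) = -0.0149 → s = 6.9851

6.9851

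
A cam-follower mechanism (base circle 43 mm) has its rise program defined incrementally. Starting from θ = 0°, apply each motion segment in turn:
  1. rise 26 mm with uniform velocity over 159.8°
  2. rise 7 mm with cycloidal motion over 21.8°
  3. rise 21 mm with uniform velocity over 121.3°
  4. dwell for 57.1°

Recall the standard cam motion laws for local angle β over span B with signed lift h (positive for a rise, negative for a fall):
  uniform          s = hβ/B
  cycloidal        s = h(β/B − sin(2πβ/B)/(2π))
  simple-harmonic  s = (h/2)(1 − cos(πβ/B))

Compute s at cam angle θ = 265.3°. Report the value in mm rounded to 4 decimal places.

seg 1 [0°–159.8°] uniform, h=26: full span → s += 26 → s = 26.0000
seg 2 [159.8°–181.6°] cycloidal, h=7: full span → s += 7 → s = 33.0000
seg 3 [181.6°–302.9°] uniform, h=21: θ=265.3° here. β=83.7, B=121.3. 21·83.7/121.3 = 14.4905 → s = 47.4905

47.4905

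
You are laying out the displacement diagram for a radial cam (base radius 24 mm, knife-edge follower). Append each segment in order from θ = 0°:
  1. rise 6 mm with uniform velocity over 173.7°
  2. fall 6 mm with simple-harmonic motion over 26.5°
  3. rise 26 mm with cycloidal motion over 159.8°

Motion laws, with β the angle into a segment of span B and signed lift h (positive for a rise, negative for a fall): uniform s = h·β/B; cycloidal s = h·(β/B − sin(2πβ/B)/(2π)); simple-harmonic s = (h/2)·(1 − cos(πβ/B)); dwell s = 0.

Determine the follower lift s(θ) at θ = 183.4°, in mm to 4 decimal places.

seg 1 [0°–173.7°] uniform, h=6: full span → s += 6 → s = 6.0000
seg 2 [173.7°–200.2°] simple-harmonic, h=-6: θ=183.4° here. β=9.7, B=26.5. -6/2·(1 − cos(π·0.3660)) = -1.7744 → s = 4.2256

4.2256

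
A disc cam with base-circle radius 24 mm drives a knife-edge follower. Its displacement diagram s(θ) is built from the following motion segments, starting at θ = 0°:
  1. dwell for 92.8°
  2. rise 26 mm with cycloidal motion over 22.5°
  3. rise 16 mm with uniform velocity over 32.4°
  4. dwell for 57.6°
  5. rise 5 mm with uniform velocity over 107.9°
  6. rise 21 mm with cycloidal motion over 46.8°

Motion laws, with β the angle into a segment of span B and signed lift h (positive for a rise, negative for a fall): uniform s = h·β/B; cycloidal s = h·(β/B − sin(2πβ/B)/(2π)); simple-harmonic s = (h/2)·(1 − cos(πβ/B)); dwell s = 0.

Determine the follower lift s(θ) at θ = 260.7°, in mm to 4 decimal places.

seg 1 [0°–92.8°] dwell: s stays 0.0000
seg 2 [92.8°–115.3°] cycloidal, h=26: full span → s += 26 → s = 26.0000
seg 3 [115.3°–147.7°] uniform, h=16: full span → s += 16 → s = 42.0000
seg 4 [147.7°–205.3°] dwell: s stays 42.0000
seg 5 [205.3°–313.2°] uniform, h=5: θ=260.7° here. β=55.4, B=107.9. 5·55.4/107.9 = 2.5672 → s = 44.5672

44.5672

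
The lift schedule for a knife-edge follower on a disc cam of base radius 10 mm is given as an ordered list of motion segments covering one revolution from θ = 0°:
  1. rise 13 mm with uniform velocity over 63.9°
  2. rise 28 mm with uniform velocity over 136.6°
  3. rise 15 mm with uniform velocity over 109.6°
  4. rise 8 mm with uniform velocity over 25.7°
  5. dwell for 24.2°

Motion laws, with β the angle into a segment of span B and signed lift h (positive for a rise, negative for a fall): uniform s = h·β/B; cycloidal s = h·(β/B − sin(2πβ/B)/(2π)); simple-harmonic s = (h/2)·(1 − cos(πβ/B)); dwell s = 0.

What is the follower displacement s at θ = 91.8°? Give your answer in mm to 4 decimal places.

seg 1 [0°–63.9°] uniform, h=13: full span → s += 13 → s = 13.0000
seg 2 [63.9°–200.5°] uniform, h=28: θ=91.8° here. β=27.9, B=136.6. 28·27.9/136.6 = 5.7189 → s = 18.7189

18.7189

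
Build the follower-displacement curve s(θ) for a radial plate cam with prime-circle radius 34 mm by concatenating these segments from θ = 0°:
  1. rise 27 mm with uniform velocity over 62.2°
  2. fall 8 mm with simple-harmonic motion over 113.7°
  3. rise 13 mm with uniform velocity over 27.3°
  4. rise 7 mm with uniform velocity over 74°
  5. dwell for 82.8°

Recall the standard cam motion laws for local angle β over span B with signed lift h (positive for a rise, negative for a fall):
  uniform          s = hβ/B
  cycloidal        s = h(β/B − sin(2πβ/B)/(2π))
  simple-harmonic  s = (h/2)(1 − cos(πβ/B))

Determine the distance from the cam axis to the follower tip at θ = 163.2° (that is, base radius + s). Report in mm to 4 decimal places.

seg 1 [0°–62.2°] uniform, h=27: full span → s += 27 → s = 27.0000
seg 2 [62.2°–175.9°] simple-harmonic, h=-8: θ=163.2° here. β=101, B=113.7. -8/2·(1 − cos(π·0.8883)) = -7.7562 → s = 19.2438
radial distance = base radius + s = 34 + 19.2438 = 53.2438

53.2438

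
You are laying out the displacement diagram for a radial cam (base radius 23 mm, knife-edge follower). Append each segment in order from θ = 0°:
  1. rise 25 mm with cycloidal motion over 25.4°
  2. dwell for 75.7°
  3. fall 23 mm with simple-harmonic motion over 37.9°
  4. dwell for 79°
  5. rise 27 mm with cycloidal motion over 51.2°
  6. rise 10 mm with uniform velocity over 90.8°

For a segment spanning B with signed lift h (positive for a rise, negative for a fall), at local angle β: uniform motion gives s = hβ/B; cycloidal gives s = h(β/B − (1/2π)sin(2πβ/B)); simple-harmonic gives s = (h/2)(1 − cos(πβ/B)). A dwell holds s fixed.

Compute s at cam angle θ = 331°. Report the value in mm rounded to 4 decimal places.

seg 1 [0°–25.4°] cycloidal, h=25: full span → s += 25 → s = 25.0000
seg 2 [25.4°–101.1°] dwell: s stays 25.0000
seg 3 [101.1°–139°] simple-harmonic, h=-23: full span → s += -23 → s = 2.0000
seg 4 [139°–218°] dwell: s stays 2.0000
seg 5 [218°–269.2°] cycloidal, h=27: full span → s += 27 → s = 29.0000
seg 6 [269.2°–360°] uniform, h=10: θ=331° here. β=61.8, B=90.8. 10·61.8/90.8 = 6.8062 → s = 35.8062

35.8062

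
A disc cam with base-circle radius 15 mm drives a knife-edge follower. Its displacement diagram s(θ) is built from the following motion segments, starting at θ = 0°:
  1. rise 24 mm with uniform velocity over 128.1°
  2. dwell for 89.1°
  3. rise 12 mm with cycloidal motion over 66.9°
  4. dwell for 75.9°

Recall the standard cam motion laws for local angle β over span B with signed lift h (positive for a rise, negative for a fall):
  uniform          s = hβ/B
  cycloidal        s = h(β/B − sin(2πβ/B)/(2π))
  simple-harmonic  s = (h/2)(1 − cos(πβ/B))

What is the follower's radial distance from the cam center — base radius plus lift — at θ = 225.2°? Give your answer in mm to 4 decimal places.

seg 1 [0°–128.1°] uniform, h=24: full span → s += 24 → s = 24.0000
seg 2 [128.1°–217.2°] dwell: s stays 24.0000
seg 3 [217.2°–284.1°] cycloidal, h=12: θ=225.2° here. β=8, B=66.9. 12·(0.1196 − sin(2π·0.1196)/(2π)) = 0.1313 → s = 24.1313
radial distance = base radius + s = 15 + 24.1313 = 39.1313

39.1313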